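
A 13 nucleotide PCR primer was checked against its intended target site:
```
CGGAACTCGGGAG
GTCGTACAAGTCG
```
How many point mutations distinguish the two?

11

The sequences differ at bases 1, 2, 3, 4, 5, 6, 7, 8, 9, 11, 12 (1-based) — 11 in total.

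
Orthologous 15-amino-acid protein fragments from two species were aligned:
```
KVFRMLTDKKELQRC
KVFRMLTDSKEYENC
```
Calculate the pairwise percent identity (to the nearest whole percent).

Mismatches at positions 9, 12, 13, 14 (1-based): 4 of 15.
Identical positions: 11/15 = 73.33% → 73%.

73%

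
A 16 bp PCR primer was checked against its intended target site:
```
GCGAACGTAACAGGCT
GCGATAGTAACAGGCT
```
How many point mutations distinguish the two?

2

The sequences differ at sites 5, 6 (1-based) — 2 in total.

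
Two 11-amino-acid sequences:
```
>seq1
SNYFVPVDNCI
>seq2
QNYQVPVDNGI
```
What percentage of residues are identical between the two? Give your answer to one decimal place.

72.7%

3 positions differ (1, 4, 10), so 8 of 11 match: 8/11 = 72.73%.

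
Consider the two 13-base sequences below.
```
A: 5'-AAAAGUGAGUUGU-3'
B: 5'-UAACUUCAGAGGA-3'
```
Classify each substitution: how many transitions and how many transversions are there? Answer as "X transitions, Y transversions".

Transitions (purine↔purine or pyrimidine↔pyrimidine): none.
Transversions (purine↔pyrimidine): 1 A→U, 4 A→C, 5 G→U, 7 G→C, 10 U→A, 11 U→G, 13 U→A.

0 transitions, 7 transversions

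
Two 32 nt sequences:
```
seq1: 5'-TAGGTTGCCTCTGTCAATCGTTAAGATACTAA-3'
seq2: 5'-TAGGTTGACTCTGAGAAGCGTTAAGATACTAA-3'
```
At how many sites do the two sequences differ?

4

Comparing position by position, 4 sites differ: 8 (C/A), 14 (T/A), 15 (C/G), 18 (T/G).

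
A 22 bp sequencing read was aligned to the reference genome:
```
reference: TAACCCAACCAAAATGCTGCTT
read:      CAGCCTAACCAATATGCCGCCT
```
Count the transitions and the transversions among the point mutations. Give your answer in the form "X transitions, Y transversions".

Transitions (purine↔purine or pyrimidine↔pyrimidine): 1 T→C, 3 A→G, 6 C→T, 18 T→C, 21 T→C.
Transversions (purine↔pyrimidine): 13 A→T.

5 transitions, 1 transversion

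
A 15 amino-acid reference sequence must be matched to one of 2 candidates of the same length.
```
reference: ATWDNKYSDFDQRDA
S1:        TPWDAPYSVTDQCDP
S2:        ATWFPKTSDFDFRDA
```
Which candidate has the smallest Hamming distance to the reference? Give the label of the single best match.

Hamming distances to reference — S1: 8; S2: 4.
Smallest is S2 with 4 mismatches.

S2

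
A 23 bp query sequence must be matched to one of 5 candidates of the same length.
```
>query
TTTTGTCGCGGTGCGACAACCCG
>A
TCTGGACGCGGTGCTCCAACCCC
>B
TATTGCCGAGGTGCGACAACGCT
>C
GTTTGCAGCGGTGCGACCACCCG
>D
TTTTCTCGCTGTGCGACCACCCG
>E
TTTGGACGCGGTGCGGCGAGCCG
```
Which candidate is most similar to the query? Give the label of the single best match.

A differs at 6 positions; B differs at 5 positions; C differs at 4 positions; D differs at 3 positions; E differs at 5 positions. The closest is D.

D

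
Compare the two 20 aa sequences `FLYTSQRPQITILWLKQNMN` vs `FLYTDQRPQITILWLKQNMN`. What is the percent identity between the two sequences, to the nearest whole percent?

Mismatch at position 5 (1-based): 1 of 20.
Identical positions: 19/20 = 95% → 95%.

95%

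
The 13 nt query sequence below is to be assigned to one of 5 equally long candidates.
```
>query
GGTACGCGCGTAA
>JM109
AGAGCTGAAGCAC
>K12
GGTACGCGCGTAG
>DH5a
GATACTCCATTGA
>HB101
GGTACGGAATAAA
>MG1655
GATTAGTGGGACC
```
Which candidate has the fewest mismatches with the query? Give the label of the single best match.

K12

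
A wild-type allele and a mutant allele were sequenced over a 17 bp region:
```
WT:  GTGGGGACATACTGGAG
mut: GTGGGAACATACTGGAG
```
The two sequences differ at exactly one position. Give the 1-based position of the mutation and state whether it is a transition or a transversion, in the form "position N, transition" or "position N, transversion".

position 6, transition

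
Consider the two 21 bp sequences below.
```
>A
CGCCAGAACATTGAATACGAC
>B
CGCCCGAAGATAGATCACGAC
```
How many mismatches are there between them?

5

Mismatches (1-based): base 5: A→C; base 9: C→G; base 12: T→A; base 15: A→T; base 16: T→C.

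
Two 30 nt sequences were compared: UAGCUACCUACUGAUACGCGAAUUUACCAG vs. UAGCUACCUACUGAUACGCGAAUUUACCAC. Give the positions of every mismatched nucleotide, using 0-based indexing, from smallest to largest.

29

Differences at position 29 (G→C).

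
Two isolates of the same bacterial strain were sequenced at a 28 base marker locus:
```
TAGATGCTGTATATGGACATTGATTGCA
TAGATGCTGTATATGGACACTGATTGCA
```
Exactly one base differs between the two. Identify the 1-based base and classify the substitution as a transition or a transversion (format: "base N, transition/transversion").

Base 20 changes T→C. T is a pyrimidine and C is a pyrimidine, so this is a transition.

base 20, transition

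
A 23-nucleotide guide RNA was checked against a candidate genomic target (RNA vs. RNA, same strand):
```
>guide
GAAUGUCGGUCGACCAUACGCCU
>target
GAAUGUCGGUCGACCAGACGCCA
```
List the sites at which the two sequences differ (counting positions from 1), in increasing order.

17, 23

Differences at site 17 (U→G), site 23 (U→A).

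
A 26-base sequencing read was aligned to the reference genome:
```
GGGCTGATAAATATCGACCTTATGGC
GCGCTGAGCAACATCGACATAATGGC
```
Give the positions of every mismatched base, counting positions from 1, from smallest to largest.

2, 8, 9, 12, 19, 21

Scanning 1-based: 2: G/C; 8: T/G; 9: A/C; 12: T/C; 19: C/A; 21: T/A.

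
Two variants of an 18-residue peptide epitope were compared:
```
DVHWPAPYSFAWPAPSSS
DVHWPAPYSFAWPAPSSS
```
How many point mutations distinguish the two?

0

No positions differ; the sequences are identical.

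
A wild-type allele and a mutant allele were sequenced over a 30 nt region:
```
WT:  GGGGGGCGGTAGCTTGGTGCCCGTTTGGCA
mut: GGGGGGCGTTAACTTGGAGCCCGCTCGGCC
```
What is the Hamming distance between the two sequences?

The sequences differ at bases 9, 12, 18, 24, 26, 30 (1-based) — 6 in total.

6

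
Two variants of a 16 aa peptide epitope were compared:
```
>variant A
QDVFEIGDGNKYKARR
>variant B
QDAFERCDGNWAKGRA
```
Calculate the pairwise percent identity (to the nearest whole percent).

56%

Mismatches at positions 3, 6, 7, 11, 12, 14, 16 (1-based): 7 of 16.
Identical positions: 9/16 = 56.25% → 56%.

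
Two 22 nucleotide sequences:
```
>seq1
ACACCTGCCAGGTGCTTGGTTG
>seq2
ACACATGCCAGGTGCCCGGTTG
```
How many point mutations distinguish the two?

3

Mismatches (1-based): base 5: C→A; base 16: T→C; base 17: T→C.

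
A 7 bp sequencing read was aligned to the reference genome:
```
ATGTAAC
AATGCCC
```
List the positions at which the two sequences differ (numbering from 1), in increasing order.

2, 3, 4, 5, 6

Scanning 1-based: 2: T/A; 3: G/T; 4: T/G; 5: A/C; 6: A/C.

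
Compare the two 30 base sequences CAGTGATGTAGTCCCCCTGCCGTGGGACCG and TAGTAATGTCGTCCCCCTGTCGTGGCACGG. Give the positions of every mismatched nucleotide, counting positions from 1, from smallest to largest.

Scanning 1-based: 1: C/T; 5: G/A; 10: A/C; 20: C/T; 26: G/C; 29: C/G.

1, 5, 10, 20, 26, 29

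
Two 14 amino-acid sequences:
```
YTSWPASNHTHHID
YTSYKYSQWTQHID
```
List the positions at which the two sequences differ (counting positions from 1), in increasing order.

4, 5, 6, 8, 9, 11

Differences at position 4 (W→Y), position 5 (P→K), position 6 (A→Y), position 8 (N→Q), position 9 (H→W), position 11 (H→Q).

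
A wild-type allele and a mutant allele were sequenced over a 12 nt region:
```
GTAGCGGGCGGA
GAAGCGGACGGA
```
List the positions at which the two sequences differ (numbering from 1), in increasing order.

2, 8

Scanning 1-based: 2: T/A; 8: G/A.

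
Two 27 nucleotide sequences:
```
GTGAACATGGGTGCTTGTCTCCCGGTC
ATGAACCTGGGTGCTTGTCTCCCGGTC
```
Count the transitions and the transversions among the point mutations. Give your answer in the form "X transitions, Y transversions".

1 transition, 1 transversion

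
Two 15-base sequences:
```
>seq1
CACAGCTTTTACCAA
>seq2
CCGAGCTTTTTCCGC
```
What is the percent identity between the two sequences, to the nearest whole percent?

67%

5 positions differ (2, 3, 11, 14, 15), so 10 of 15 match: 10/15 = 66.67%.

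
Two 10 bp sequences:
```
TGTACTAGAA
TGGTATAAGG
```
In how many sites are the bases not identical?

6

Mismatches (1-based): site 3: T→G; site 4: A→T; site 5: C→A; site 8: G→A; site 9: A→G; site 10: A→G.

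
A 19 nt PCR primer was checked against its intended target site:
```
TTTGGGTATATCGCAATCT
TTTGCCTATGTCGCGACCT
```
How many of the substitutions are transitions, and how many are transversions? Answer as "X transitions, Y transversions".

Mismatches (1-based):
base 5: G→C (purine→pyrimidine, transversion)
base 6: G→C (purine→pyrimidine, transversion)
base 10: A→G (purine→purine, transition)
base 15: A→G (purine→purine, transition)
base 17: T→C (pyrimidine→pyrimidine, transition)

3 transitions, 2 transversions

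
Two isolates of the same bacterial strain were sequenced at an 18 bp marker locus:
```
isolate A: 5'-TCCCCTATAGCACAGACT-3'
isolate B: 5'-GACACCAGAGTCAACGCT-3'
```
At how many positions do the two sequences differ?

10

Comparing position by position, 10 positions differ: 1 (T/G), 2 (C/A), 4 (C/A), 6 (T/C), 8 (T/G), 11 (C/T), 12 (A/C), 13 (C/A), 15 (G/C), 16 (A/G).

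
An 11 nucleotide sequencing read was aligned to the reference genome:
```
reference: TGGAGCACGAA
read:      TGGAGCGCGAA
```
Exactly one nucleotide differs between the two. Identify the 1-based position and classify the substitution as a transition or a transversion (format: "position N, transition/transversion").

position 7, transition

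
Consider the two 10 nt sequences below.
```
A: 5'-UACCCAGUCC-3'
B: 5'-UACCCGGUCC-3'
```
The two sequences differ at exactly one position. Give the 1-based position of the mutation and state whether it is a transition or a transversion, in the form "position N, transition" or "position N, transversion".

position 6, transition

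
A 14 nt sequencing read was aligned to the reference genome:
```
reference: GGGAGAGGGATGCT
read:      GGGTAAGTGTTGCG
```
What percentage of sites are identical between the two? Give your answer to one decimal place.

64.3%

5 positions differ (4, 5, 8, 10, 14), so 9 of 14 match: 9/14 = 64.29%.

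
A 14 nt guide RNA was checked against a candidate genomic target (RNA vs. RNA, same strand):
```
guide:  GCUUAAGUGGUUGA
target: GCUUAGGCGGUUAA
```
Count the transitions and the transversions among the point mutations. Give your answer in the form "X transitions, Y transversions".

Mismatches (1-based):
base 6: A→G (purine→purine, transition)
base 8: U→C (pyrimidine→pyrimidine, transition)
base 13: G→A (purine→purine, transition)

3 transitions, 0 transversions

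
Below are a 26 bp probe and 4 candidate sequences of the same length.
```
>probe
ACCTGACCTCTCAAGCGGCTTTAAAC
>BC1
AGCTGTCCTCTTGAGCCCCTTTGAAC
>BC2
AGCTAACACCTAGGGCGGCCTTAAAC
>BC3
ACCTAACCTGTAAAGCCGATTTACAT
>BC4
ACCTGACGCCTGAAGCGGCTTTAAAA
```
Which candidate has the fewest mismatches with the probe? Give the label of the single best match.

BC1 differs at 7 bases; BC2 differs at 8 bases; BC3 differs at 7 bases; BC4 differs at 4 bases. The closest is BC4.

BC4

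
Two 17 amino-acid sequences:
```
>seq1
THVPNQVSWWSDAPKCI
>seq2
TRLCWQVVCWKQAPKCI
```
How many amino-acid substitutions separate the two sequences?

Comparing position by position, 8 positions differ: 2 (H/R), 3 (V/L), 4 (P/C), 5 (N/W), 8 (S/V), 9 (W/C), 11 (S/K), 12 (D/Q).

8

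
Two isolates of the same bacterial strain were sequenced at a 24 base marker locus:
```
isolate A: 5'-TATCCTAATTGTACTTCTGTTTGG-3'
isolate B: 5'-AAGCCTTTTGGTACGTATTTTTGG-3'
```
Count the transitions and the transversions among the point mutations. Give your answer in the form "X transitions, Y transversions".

0 transitions, 8 transversions

Transitions (purine↔purine or pyrimidine↔pyrimidine): none.
Transversions (purine↔pyrimidine): 1 T→A, 3 T→G, 7 A→T, 8 A→T, 10 T→G, 15 T→G, 17 C→A, 19 G→T.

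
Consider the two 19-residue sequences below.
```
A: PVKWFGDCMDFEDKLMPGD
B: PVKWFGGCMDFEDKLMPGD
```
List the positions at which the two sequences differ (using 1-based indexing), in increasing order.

7

Differences at position 7 (D→G).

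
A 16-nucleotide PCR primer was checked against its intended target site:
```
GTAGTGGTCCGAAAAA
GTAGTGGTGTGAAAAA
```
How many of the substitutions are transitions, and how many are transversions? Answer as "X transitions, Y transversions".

Mismatches (1-based):
base 9: C→G (pyrimidine→purine, transversion)
base 10: C→T (pyrimidine→pyrimidine, transition)

1 transition, 1 transversion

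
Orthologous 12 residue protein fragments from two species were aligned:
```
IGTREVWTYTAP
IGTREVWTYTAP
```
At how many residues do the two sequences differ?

No positions differ; the sequences are identical.

0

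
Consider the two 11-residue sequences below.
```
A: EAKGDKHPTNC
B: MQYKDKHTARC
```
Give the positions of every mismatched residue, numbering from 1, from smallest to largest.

Differences at position 1 (E→M), position 2 (A→Q), position 3 (K→Y), position 4 (G→K), position 8 (P→T), position 9 (T→A), position 10 (N→R).

1, 2, 3, 4, 8, 9, 10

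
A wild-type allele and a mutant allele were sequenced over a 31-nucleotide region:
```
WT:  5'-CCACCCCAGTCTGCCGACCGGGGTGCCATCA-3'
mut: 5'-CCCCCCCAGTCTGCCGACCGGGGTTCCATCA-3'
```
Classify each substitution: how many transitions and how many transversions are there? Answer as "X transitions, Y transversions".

0 transitions, 2 transversions

Mismatches (1-based):
position 3: A→C (purine→pyrimidine, transversion)
position 25: G→T (purine→pyrimidine, transversion)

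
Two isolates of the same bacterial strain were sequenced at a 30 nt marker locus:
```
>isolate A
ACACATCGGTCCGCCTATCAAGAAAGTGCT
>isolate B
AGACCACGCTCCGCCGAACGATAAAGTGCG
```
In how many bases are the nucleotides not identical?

Comparing position by position, 9 bases differ: 2 (C/G), 5 (A/C), 6 (T/A), 9 (G/C), 16 (T/G), 18 (T/A), 20 (A/G), 22 (G/T), 30 (T/G).

9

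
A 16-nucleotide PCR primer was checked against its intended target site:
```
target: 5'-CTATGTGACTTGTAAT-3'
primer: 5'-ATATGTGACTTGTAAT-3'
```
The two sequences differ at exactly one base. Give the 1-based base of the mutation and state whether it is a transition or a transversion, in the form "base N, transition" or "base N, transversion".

base 1, transversion

The sequences differ only at base 1: C→A (pyrimidine→purine), a transversion.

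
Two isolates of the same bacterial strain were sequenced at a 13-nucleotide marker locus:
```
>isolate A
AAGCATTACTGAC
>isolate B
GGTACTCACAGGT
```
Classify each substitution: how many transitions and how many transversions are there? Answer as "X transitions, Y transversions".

Mismatches (1-based):
site 1: A→G (purine→purine, transition)
site 2: A→G (purine→purine, transition)
site 3: G→T (purine→pyrimidine, transversion)
site 4: C→A (pyrimidine→purine, transversion)
site 5: A→C (purine→pyrimidine, transversion)
site 7: T→C (pyrimidine→pyrimidine, transition)
site 10: T→A (pyrimidine→purine, transversion)
site 12: A→G (purine→purine, transition)
site 13: C→T (pyrimidine→pyrimidine, transition)

5 transitions, 4 transversions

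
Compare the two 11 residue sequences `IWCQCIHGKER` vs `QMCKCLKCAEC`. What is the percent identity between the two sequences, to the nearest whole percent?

Mismatches at positions 1, 2, 4, 6, 7, 8, 9, 11 (1-based): 8 of 11.
Identical positions: 3/11 = 27.27% → 27%.

27%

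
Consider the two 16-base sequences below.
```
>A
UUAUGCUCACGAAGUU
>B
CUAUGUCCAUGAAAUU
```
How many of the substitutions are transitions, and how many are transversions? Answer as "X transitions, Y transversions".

5 transitions, 0 transversions

Transitions (purine↔purine or pyrimidine↔pyrimidine): 1 U→C, 6 C→U, 7 U→C, 10 C→U, 14 G→A.
Transversions (purine↔pyrimidine): none.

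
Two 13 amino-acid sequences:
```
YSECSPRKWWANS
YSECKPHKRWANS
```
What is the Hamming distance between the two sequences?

3

Comparing position by position, 3 positions differ: 5 (S/K), 7 (R/H), 9 (W/R).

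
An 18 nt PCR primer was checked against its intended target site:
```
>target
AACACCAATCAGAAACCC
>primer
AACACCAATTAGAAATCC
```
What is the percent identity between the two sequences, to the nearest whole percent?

89%

Mismatches at positions 10, 16 (1-based): 2 of 18.
Identical positions: 16/18 = 88.89% → 89%.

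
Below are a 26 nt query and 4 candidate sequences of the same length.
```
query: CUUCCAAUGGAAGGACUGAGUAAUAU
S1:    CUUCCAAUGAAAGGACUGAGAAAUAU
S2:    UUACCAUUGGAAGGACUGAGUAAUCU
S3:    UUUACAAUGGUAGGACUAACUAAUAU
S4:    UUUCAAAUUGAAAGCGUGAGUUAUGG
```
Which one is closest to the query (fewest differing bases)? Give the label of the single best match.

S1 differs at 2 bases; S2 differs at 4 bases; S3 differs at 5 bases; S4 differs at 9 bases. The closest is S1.

S1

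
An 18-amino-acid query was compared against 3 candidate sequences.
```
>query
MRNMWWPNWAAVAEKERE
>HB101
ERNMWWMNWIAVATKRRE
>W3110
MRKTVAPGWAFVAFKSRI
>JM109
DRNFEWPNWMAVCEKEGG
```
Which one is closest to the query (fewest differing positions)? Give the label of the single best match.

HB101 differs at 5 positions; W3110 differs at 9 positions; JM109 differs at 7 positions. The closest is HB101.

HB101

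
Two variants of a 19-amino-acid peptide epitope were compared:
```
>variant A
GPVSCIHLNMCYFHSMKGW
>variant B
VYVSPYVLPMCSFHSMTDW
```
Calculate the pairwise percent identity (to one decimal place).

52.6%

9 positions differ (1, 2, 5, 6, 7, 9, 12, 17, 18), so 10 of 19 match: 10/19 = 52.63%.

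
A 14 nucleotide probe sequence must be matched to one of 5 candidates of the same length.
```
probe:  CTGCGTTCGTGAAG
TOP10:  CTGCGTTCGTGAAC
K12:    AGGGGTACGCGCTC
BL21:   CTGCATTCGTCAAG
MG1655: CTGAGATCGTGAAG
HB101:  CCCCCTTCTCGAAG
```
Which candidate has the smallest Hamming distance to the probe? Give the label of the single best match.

TOP10

TOP10 differs at 1 base; K12 differs at 8 bases; BL21 differs at 2 bases; MG1655 differs at 2 bases; HB101 differs at 5 bases. The closest is TOP10.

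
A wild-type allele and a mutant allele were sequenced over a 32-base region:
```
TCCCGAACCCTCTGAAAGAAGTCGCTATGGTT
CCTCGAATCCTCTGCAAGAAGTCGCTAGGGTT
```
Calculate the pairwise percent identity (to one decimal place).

84.4%

5 positions differ (1, 3, 8, 15, 28), so 27 of 32 match: 27/32 = 84.38%.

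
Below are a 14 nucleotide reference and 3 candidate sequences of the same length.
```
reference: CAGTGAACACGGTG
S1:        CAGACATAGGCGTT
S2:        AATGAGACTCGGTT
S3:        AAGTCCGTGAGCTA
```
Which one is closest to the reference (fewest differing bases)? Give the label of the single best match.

S2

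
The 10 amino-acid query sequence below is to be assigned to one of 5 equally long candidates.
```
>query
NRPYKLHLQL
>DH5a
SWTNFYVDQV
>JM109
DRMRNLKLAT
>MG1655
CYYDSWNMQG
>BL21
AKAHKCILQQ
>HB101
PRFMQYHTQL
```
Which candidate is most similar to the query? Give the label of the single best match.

HB101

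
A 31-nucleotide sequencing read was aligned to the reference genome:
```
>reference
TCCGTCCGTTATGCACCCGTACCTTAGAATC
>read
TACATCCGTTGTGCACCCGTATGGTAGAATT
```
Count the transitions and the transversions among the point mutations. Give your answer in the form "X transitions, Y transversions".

Mismatches (1-based):
position 2: C→A (pyrimidine→purine, transversion)
position 4: G→A (purine→purine, transition)
position 11: A→G (purine→purine, transition)
position 22: C→T (pyrimidine→pyrimidine, transition)
position 23: C→G (pyrimidine→purine, transversion)
position 24: T→G (pyrimidine→purine, transversion)
position 31: C→T (pyrimidine→pyrimidine, transition)

4 transitions, 3 transversions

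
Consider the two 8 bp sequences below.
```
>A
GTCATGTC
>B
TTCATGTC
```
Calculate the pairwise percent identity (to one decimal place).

1 position differs (1), so 7 of 8 match: 7/8 = 87.5%.

87.5%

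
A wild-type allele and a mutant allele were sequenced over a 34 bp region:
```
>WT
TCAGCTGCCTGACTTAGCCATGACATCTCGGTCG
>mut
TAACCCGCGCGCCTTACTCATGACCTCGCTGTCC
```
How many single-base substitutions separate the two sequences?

12

Comparing position by position, 12 bases differ: 2 (C/A), 4 (G/C), 6 (T/C), 9 (C/G), 10 (T/C), 12 (A/C), 17 (G/C), 18 (C/T), 25 (A/C), 28 (T/G), 30 (G/T), 34 (G/C).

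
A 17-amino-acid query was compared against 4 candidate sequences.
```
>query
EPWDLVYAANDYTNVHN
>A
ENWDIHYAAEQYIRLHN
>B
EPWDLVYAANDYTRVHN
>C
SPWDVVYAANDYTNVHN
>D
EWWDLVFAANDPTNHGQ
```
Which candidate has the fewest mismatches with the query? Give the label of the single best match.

A differs at 8 residues; B differs at 1 residue; C differs at 2 residues; D differs at 6 residues. The closest is B.

B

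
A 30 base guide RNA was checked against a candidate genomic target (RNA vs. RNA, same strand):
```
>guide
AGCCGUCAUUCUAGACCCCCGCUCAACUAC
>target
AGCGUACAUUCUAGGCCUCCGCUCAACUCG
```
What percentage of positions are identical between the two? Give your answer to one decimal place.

76.7%

Mismatches at positions 4, 5, 6, 15, 18, 29, 30 (1-based): 7 of 30.
Identical positions: 23/30 = 76.67% → 76.7%.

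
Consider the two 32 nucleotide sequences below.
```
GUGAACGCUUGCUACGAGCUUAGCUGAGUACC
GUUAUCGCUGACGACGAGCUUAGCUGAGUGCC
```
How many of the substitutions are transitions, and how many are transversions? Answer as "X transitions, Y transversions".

2 transitions, 4 transversions

Mismatches (1-based):
base 3: G→U (purine→pyrimidine, transversion)
base 5: A→U (purine→pyrimidine, transversion)
base 10: U→G (pyrimidine→purine, transversion)
base 11: G→A (purine→purine, transition)
base 13: U→G (pyrimidine→purine, transversion)
base 30: A→G (purine→purine, transition)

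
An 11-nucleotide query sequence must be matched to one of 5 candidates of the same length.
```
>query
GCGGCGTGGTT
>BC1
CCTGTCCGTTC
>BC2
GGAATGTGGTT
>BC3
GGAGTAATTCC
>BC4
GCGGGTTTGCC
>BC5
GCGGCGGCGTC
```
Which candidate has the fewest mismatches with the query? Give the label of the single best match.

BC5

BC1 differs at 7 sites; BC2 differs at 4 sites; BC3 differs at 9 sites; BC4 differs at 5 sites; BC5 differs at 3 sites. The closest is BC5.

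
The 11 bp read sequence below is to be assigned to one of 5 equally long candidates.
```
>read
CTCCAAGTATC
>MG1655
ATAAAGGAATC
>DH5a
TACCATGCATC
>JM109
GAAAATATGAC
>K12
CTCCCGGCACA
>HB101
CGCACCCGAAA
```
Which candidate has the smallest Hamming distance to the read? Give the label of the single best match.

MG1655 differs at 5 bases; DH5a differs at 4 bases; JM109 differs at 8 bases; K12 differs at 5 bases; HB101 differs at 8 bases. The closest is DH5a.

DH5a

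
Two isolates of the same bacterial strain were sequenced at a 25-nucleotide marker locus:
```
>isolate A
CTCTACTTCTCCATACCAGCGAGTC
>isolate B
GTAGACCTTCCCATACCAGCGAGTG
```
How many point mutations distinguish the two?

7

The sequences differ at positions 1, 3, 4, 7, 9, 10, 25 (1-based) — 7 in total.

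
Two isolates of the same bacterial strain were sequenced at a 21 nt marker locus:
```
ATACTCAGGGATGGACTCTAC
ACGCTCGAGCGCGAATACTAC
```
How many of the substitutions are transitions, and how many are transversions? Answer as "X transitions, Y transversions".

Mismatches (1-based):
base 2: T→C (pyrimidine→pyrimidine, transition)
base 3: A→G (purine→purine, transition)
base 7: A→G (purine→purine, transition)
base 8: G→A (purine→purine, transition)
base 10: G→C (purine→pyrimidine, transversion)
base 11: A→G (purine→purine, transition)
base 12: T→C (pyrimidine→pyrimidine, transition)
base 14: G→A (purine→purine, transition)
base 16: C→T (pyrimidine→pyrimidine, transition)
base 17: T→A (pyrimidine→purine, transversion)

8 transitions, 2 transversions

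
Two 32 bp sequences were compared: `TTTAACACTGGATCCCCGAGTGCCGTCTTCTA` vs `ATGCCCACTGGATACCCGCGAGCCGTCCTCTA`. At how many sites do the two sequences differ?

8

Comparing position by position, 8 sites differ: 1 (T/A), 3 (T/G), 4 (A/C), 5 (A/C), 14 (C/A), 19 (A/C), 21 (T/A), 28 (T/C).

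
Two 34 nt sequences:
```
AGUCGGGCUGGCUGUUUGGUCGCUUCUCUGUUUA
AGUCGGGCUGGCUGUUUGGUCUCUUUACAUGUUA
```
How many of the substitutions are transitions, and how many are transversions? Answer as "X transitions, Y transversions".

1 transition, 5 transversions

Transitions (purine↔purine or pyrimidine↔pyrimidine): 26 C→U.
Transversions (purine↔pyrimidine): 22 G→U, 27 U→A, 29 U→A, 30 G→U, 31 U→G.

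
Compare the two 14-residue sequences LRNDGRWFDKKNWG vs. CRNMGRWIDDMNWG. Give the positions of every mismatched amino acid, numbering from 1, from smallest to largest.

1, 4, 8, 10, 11

Differences at position 1 (L→C), position 4 (D→M), position 8 (F→I), position 10 (K→D), position 11 (K→M).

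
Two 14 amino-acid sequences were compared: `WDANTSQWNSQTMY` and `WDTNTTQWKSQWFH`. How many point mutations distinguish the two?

Comparing position by position, 6 residues differ: 3 (A/T), 6 (S/T), 9 (N/K), 12 (T/W), 13 (M/F), 14 (Y/H).

6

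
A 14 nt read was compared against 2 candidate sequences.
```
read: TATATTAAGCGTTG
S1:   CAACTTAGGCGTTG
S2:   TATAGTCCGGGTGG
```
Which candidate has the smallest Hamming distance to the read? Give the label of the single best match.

S1 differs at 4 sites; S2 differs at 5 sites. The closest is S1.

S1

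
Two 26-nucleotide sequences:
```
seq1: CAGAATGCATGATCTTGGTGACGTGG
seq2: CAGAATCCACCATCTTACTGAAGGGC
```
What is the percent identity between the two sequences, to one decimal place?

8 positions differ (7, 10, 11, 17, 18, 22, 24, 26), so 18 of 26 match: 18/26 = 69.23%.

69.2%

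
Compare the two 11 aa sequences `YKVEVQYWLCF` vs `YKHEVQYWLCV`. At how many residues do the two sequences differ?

2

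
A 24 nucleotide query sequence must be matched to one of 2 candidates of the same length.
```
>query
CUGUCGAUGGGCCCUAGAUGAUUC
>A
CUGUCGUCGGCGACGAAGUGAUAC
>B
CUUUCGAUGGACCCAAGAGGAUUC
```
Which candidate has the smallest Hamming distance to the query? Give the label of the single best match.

Hamming distances to query — A: 9; B: 4.
Smallest is B with 4 mismatches.

B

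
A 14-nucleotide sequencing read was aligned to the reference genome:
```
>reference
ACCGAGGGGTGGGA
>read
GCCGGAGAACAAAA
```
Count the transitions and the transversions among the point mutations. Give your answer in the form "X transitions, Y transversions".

9 transitions, 0 transversions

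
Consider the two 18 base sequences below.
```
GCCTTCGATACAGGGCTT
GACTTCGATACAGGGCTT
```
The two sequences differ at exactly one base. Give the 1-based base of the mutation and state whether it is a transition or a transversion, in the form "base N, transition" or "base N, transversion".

base 2, transversion

The sequences differ only at base 2: C→A (pyrimidine→purine), a transversion.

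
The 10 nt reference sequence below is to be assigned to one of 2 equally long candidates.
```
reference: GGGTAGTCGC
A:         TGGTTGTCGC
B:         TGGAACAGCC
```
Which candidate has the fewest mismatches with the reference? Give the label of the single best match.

Hamming distances to reference — A: 2; B: 6.
Smallest is A with 2 mismatches.

A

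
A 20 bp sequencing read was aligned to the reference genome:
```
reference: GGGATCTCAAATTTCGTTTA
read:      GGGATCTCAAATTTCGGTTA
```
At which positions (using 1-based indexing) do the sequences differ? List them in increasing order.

17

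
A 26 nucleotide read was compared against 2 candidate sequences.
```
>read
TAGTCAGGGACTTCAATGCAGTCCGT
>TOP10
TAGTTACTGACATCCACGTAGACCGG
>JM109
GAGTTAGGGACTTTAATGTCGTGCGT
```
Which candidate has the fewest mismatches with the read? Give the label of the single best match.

JM109

Hamming distances to read — TOP10: 9; JM109: 6.
Smallest is JM109 with 6 mismatches.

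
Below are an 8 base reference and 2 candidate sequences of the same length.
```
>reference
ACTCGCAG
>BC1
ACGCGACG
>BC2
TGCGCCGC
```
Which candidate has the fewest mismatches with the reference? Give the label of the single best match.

BC1 differs at 3 positions; BC2 differs at 7 positions. The closest is BC1.

BC1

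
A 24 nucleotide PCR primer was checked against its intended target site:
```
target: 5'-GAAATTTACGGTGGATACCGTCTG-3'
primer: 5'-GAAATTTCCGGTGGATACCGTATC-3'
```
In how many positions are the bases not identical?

Comparing position by position, 3 positions differ: 8 (A/C), 22 (C/A), 24 (G/C).

3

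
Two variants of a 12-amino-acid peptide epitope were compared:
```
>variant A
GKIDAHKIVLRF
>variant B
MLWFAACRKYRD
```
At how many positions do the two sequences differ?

The sequences differ at positions 1, 2, 3, 4, 6, 7, 8, 9, 10, 12 (1-based) — 10 in total.

10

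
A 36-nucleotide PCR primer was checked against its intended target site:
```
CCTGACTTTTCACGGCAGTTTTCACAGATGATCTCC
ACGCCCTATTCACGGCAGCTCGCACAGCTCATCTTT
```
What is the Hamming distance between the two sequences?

12

The sequences differ at positions 1, 3, 4, 5, 8, 19, 21, 22, 28, 30, 35, 36 (1-based) — 12 in total.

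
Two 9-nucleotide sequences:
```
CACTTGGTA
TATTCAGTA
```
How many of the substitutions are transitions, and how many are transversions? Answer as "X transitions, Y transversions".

4 transitions, 0 transversions

Transitions (purine↔purine or pyrimidine↔pyrimidine): 1 C→T, 3 C→T, 5 T→C, 6 G→A.
Transversions (purine↔pyrimidine): none.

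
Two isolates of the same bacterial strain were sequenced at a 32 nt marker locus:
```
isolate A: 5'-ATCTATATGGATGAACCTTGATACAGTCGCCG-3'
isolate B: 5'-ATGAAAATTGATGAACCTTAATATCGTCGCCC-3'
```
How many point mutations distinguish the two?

Comparing position by position, 8 sites differ: 3 (C/G), 4 (T/A), 6 (T/A), 9 (G/T), 20 (G/A), 24 (C/T), 25 (A/C), 32 (G/C).

8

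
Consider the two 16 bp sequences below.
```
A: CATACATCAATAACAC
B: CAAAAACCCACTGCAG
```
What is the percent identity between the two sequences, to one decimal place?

50.0%

Mismatches at positions 3, 5, 7, 9, 11, 12, 13, 16 (1-based): 8 of 16.
Identical positions: 8/16 = 50% → 50.0%.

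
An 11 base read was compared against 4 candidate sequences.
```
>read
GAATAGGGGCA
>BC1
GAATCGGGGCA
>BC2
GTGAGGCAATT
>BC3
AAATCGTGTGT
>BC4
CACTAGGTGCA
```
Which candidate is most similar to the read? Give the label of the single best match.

BC1

BC1 differs at 1 position; BC2 differs at 9 positions; BC3 differs at 6 positions; BC4 differs at 3 positions. The closest is BC1.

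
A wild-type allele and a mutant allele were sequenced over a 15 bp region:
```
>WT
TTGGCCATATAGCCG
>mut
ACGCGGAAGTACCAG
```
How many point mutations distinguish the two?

9

The sequences differ at sites 1, 2, 4, 5, 6, 8, 9, 12, 14 (1-based) — 9 in total.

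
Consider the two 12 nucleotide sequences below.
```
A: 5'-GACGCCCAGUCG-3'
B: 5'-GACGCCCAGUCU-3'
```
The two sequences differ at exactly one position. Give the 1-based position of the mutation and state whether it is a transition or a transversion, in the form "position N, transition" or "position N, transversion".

position 12, transversion

The sequences differ only at position 12: G→U (purine→pyrimidine), a transversion.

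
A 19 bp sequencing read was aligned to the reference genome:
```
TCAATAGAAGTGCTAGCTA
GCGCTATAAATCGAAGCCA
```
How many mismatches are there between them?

The sequences differ at sites 1, 3, 4, 7, 10, 12, 13, 14, 18 (1-based) — 9 in total.

9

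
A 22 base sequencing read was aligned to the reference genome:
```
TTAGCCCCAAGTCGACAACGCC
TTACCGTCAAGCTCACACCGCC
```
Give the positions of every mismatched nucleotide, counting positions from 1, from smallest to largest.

4, 6, 7, 12, 13, 14, 18

Differences at position 4 (G→C), position 6 (C→G), position 7 (C→T), position 12 (T→C), position 13 (C→T), position 14 (G→C), position 18 (A→C).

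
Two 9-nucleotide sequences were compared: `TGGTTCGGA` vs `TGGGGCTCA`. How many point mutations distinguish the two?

4

The sequences differ at bases 4, 5, 7, 8 (1-based) — 4 in total.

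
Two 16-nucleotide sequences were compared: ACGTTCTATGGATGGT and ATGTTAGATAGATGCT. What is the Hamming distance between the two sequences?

Mismatches (1-based): position 2: C→T; position 6: C→A; position 7: T→G; position 10: G→A; position 15: G→C.

5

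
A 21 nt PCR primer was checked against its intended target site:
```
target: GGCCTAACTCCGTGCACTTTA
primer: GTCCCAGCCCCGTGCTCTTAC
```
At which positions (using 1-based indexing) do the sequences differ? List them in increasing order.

2, 5, 7, 9, 16, 20, 21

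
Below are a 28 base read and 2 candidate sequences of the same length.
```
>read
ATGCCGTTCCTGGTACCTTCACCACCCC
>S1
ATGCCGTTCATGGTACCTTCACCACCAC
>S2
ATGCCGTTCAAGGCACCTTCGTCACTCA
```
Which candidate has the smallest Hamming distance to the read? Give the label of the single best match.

S1

Hamming distances to read — S1: 2; S2: 7.
Smallest is S1 with 2 mismatches.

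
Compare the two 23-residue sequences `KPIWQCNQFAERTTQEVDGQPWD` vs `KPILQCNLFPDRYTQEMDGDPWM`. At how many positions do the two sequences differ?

The sequences differ at positions 4, 8, 10, 11, 13, 17, 20, 23 (1-based) — 8 in total.

8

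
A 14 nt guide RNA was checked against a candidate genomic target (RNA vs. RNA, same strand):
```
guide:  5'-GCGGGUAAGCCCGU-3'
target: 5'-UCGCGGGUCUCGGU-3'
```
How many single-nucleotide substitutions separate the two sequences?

8

The sequences differ at bases 1, 4, 6, 7, 8, 9, 10, 12 (1-based) — 8 in total.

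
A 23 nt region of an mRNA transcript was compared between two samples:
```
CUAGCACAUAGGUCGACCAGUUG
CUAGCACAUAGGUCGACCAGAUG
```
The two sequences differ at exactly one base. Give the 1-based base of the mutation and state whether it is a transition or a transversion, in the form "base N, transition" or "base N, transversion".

Base 21 changes U→A. U is a pyrimidine and A is a purine, so this is a transversion.

base 21, transversion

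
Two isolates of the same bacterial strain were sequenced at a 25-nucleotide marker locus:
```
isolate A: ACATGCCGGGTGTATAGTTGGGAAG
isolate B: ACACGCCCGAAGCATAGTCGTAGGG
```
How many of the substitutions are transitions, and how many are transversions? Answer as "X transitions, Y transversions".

Mismatches (1-based):
base 4: T→C (pyrimidine→pyrimidine, transition)
base 8: G→C (purine→pyrimidine, transversion)
base 10: G→A (purine→purine, transition)
base 11: T→A (pyrimidine→purine, transversion)
base 13: T→C (pyrimidine→pyrimidine, transition)
base 19: T→C (pyrimidine→pyrimidine, transition)
base 21: G→T (purine→pyrimidine, transversion)
base 22: G→A (purine→purine, transition)
base 23: A→G (purine→purine, transition)
base 24: A→G (purine→purine, transition)

7 transitions, 3 transversions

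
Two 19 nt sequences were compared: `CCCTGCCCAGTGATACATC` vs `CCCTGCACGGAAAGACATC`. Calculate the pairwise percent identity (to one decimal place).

5 positions differ (7, 9, 11, 12, 14), so 14 of 19 match: 14/19 = 73.68%.

73.7%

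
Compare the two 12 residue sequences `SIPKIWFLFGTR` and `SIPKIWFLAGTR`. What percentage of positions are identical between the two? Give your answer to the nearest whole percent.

1 position differs (9), so 11 of 12 match: 11/12 = 91.67%.

92%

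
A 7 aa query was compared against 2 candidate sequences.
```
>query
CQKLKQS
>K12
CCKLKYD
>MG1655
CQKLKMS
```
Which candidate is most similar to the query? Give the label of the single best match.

MG1655

K12 differs at 3 positions; MG1655 differs at 1 position. The closest is MG1655.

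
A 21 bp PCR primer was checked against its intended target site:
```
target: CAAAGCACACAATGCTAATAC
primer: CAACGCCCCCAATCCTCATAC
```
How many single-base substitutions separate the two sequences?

The sequences differ at positions 4, 7, 9, 14, 17 (1-based) — 5 in total.

5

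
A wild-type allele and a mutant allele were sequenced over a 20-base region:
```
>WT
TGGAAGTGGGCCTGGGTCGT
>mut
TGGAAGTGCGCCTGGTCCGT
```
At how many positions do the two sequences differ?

The sequences differ at positions 9, 16, 17 (1-based) — 3 in total.

3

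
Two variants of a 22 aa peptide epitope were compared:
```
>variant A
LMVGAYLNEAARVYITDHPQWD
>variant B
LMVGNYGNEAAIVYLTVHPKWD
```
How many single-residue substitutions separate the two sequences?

6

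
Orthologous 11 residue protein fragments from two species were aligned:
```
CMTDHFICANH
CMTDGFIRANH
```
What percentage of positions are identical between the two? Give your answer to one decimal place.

81.8%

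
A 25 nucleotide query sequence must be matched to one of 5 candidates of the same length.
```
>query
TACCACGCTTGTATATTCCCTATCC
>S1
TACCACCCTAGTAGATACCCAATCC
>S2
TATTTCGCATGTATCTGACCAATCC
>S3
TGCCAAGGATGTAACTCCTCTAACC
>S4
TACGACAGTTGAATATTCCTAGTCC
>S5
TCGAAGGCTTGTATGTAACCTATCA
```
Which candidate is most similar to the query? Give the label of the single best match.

Hamming distances to query — S1: 5; S2: 8; S3: 9; S4: 7; S5: 8.
Smallest is S1 with 5 mismatches.

S1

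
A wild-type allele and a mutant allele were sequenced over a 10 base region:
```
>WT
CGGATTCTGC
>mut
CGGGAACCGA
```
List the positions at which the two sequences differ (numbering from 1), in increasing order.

Scanning 1-based: 4: A/G; 5: T/A; 6: T/A; 8: T/C; 10: C/A.

4, 5, 6, 8, 10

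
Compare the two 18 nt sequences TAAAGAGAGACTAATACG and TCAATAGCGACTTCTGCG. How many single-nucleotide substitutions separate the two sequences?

Comparing position by position, 6 bases differ: 2 (A/C), 5 (G/T), 8 (A/C), 13 (A/T), 14 (A/C), 16 (A/G).

6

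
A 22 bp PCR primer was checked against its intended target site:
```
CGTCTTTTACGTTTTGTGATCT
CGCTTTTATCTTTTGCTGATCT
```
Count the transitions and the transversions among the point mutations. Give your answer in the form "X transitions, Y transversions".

Transitions (purine↔purine or pyrimidine↔pyrimidine): 3 T→C, 4 C→T.
Transversions (purine↔pyrimidine): 8 T→A, 9 A→T, 11 G→T, 15 T→G, 16 G→C.

2 transitions, 5 transversions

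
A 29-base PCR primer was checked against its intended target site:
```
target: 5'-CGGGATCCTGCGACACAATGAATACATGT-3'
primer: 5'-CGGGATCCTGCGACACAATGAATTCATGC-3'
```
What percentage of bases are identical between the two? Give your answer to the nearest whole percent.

93%

Mismatches at positions 24, 29 (1-based): 2 of 29.
Identical positions: 27/29 = 93.1% → 93%.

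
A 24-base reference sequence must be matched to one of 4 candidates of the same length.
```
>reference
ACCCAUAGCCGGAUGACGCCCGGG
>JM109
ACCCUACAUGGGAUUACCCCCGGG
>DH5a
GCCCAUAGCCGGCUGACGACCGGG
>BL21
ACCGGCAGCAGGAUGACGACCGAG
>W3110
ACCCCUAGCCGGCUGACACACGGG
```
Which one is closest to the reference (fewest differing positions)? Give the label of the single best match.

JM109 differs at 8 positions; DH5a differs at 3 positions; BL21 differs at 6 positions; W3110 differs at 4 positions. The closest is DH5a.

DH5a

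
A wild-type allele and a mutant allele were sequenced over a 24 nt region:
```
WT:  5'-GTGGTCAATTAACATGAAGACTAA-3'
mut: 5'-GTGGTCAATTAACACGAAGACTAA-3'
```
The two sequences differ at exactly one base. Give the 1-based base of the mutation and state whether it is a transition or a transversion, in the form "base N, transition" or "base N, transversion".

The sequences differ only at base 15: T→C (pyrimidine→pyrimidine), a transition.

base 15, transition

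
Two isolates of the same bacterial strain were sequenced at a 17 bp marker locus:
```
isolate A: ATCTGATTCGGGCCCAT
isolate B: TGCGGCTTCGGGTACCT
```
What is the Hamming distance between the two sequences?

Mismatches (1-based): base 1: A→T; base 2: T→G; base 4: T→G; base 6: A→C; base 13: C→T; base 14: C→A; base 16: A→C.

7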